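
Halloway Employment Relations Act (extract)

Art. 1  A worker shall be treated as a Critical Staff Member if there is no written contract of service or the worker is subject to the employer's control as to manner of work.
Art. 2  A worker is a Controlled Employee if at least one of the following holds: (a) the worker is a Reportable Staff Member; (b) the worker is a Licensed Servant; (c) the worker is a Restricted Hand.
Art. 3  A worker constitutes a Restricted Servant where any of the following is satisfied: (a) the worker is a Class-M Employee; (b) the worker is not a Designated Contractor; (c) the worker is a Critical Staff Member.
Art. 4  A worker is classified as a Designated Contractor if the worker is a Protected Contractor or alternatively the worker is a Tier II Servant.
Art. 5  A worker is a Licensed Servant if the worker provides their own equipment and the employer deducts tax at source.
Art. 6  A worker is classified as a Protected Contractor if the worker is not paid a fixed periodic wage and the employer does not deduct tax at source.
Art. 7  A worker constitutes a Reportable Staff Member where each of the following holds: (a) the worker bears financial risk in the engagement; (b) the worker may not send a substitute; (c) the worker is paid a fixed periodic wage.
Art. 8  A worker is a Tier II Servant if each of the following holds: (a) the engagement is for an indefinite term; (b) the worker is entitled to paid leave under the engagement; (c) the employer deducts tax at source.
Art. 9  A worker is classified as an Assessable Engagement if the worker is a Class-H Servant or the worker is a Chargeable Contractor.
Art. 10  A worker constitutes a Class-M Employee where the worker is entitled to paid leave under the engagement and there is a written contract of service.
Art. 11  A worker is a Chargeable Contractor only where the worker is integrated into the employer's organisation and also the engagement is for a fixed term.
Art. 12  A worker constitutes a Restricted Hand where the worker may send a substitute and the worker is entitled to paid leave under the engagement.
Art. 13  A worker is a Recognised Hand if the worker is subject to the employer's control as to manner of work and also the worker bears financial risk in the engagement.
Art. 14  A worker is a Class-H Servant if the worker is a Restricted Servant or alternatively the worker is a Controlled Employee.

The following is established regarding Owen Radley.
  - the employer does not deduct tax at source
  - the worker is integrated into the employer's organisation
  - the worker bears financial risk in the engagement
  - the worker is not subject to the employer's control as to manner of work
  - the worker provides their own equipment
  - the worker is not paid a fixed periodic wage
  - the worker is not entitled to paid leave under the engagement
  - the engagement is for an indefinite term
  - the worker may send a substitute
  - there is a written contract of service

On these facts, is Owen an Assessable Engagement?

article 10 — Class-M Employee: [the worker is entitled to paid leave under the engagement? no] AND [there is a written contract of service? yes] → not satisfied.
article 6 — Protected Contractor: [the worker is not paid a fixed periodic wage? yes] AND [the employer does not deduct tax at source? yes] → satisfied.
article 8 — Tier II Servant: [the engagement is for an indefinite term? yes] AND [the worker is entitled to paid leave under the engagement? no] AND [the employer deducts tax at source? no] → not satisfied.
article 4 — Designated Contractor: [Protected Contractor (article 6)? yes] OR [Tier II Servant (article 8)? no] → satisfied.
article 1 — Critical Staff Member: [there is no written contract of service? no] OR [the worker is subject to the employer's control as to manner of work? no] → not satisfied.
article 3 — Restricted Servant: [Class-M Employee (article 10)? no] OR [not a Designated Contractor (article 4)? no] OR [Critical Staff Member (article 1)? no] → not satisfied.
article 7 — Reportable Staff Member: [the worker bears financial risk in the engagement? yes] AND [the worker may not send a substitute? no] AND [the worker is paid a fixed periodic wage? no] → not satisfied.
article 5 — Licensed Servant: [the worker provides their own equipment? yes] AND [the employer deducts tax at source? no] → not satisfied.
article 12 — Restricted Hand: [the worker may send a substitute? yes] AND [the worker is entitled to paid leave under the engagement? no] → not satisfied.
article 2 — Controlled Employee: [Reportable Staff Member (article 7)? no] OR [Licensed Servant (article 5)? no] OR [Restricted Hand (article 12)? no] → not satisfied.
article 14 — Class-H Servant: [Restricted Servant (article 3)? no] OR [Controlled Employee (article 2)? no] → not satisfied.
article 11 — Chargeable Contractor: [the worker is integrated into the employer's organisation? yes] AND [the engagement is for a fixed term? no] → not satisfied.
article 9 — Assessable Engagement: [Class-H Servant (article 14)? no] OR [Chargeable Contractor (article 11)? no] → not satisfied.

No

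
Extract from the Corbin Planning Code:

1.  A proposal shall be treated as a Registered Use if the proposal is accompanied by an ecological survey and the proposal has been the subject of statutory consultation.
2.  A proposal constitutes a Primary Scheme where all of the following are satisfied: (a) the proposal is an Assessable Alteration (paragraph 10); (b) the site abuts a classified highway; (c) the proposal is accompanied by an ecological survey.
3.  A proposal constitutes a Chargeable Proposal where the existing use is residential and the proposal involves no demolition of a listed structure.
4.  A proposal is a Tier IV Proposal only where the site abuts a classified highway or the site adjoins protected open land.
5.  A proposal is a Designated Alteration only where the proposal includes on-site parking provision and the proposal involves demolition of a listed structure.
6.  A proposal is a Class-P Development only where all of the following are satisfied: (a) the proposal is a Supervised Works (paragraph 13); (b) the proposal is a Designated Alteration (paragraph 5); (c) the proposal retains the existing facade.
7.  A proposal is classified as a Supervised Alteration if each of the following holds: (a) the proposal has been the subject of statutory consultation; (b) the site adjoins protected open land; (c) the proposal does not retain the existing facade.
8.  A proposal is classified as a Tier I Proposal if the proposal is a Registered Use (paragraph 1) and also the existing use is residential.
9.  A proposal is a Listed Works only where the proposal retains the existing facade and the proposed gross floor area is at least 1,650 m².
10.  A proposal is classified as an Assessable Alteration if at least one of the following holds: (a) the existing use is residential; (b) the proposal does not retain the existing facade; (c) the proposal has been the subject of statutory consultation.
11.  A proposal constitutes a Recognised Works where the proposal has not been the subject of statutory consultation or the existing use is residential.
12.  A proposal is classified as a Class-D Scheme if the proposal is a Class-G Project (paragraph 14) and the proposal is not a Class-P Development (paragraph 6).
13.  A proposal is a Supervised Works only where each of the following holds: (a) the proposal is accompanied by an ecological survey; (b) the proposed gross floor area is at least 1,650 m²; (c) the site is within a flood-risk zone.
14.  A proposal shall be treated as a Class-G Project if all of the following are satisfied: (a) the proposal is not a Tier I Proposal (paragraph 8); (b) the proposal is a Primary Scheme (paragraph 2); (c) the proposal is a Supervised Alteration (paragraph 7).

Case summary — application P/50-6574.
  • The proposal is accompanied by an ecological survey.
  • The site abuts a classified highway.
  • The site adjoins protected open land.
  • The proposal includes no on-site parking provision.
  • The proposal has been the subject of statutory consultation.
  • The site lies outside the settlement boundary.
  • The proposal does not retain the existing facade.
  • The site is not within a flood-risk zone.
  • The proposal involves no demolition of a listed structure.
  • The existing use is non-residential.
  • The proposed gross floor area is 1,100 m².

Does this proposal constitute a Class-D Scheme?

paragraph 1 — Registered Use: [the proposal is accompanied by an ecological survey? yes] AND [the proposal has been the subject of statutory consultation? yes] → satisfied.
paragraph 8 — Tier I Proposal: [Registered Use (paragraph 1)? yes] AND [the existing use is residential? no] → not satisfied.
paragraph 10 — Assessable Alteration: [the existing use is residential? no] OR [the proposal does not retain the existing facade? yes] OR [the proposal has been the subject of statutory consultation? yes] → satisfied.
paragraph 2 — Primary Scheme: [Assessable Alteration (paragraph 10)? yes] AND [the site abuts a classified highway? yes] AND [the proposal is accompanied by an ecological survey? yes] → satisfied.
paragraph 7 — Supervised Alteration: [the proposal has been the subject of statutory consultation? yes] AND [the site adjoins protected open land? yes] AND [the proposal does not retain the existing facade? yes] → satisfied.
paragraph 14 — Class-G Project: [not a Tier I Proposal (paragraph 8)? yes] AND [Primary Scheme (paragraph 2)? yes] AND [Supervised Alteration (paragraph 7)? yes] → satisfied.
paragraph 13 — Supervised Works: [the proposal is accompanied by an ecological survey? yes] AND [proposed gross floor area: 1,100 m² ≥ 1,650 m²? no] AND [the site is within a flood-risk zone? no] → not satisfied.
paragraph 5 — Designated Alteration: [the proposal includes on-site parking provision? no] AND [the proposal involves demolition of a listed structure? no] → not satisfied.
paragraph 6 — Class-P Development: [Supervised Works (paragraph 13)? no] AND [Designated Alteration (paragraph 5)? no] AND [the proposal retains the existing facade? no] → not satisfied.
paragraph 12 — Class-D Scheme: [Class-G Project (paragraph 14)? yes] AND [not a Class-P Development (paragraph 6)? yes] → satisfied.

Yes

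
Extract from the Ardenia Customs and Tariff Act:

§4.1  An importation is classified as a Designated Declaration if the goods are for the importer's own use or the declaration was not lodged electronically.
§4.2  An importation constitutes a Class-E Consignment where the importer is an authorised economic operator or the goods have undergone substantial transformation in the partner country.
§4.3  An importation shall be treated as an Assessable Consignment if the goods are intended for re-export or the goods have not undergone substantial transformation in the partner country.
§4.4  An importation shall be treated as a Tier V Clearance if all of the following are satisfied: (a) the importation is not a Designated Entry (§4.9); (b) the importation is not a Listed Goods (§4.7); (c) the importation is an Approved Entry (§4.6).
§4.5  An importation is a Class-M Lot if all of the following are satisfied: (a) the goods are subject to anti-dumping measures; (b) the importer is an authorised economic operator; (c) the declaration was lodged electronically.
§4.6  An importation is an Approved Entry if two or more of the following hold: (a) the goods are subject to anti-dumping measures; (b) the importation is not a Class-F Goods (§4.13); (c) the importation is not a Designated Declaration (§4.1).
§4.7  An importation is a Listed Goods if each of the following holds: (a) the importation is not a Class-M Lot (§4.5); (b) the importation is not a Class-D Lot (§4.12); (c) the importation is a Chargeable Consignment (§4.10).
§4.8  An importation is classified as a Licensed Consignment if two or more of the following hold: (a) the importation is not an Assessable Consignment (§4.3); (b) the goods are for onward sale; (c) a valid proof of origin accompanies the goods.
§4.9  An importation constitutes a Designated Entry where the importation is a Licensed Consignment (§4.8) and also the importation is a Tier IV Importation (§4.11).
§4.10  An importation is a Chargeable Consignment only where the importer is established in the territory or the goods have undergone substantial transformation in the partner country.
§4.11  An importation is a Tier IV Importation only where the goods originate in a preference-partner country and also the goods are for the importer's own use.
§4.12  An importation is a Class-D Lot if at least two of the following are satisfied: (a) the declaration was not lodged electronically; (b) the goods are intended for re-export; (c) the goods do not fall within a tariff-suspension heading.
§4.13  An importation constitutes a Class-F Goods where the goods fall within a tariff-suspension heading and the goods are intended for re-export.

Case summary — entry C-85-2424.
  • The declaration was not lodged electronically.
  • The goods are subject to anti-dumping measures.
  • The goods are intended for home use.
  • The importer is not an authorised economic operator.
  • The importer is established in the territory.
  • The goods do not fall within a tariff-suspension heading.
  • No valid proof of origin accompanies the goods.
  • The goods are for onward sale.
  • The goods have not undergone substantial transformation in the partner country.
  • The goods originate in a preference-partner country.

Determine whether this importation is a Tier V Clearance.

Yes

§4.3 — Assessable Consignment: [the goods are intended for re-export? no] OR [the goods have not undergone substantial transformation in the partner country? yes] → satisfied.
§4.8 — Licensed Consignment: not an Assessable Consignment (§4.3)? no; the goods are for onward sale? yes; a valid proof of origin accompanies the goods? no — 1 of 3 hold (need ≥2) → not satisfied.
§4.11 — Tier IV Importation: [the goods originate in a preference-partner country? yes] AND [the goods are for the importer's own use? no] → not satisfied.
§4.9 — Designated Entry: [Licensed Consignment (§4.8)? no] AND [Tier IV Importation (§4.11)? no] → not satisfied.
§4.5 — Class-M Lot: [the goods are subject to anti-dumping measures? yes] AND [the importer is an authorised economic operator? no] AND [the declaration was lodged electronically? no] → not satisfied.
§4.12 — Class-D Lot: the declaration was not lodged electronically? yes; the goods are intended for re-export? no; the goods do not fall within a tariff-suspension heading? yes — 2 of 3 hold (need ≥2) → satisfied.
§4.10 — Chargeable Consignment: [the importer is established in the territory? yes] OR [the goods have undergone substantial transformation in the partner country? no] → satisfied.
§4.7 — Listed Goods: [not a Class-M Lot (§4.5)? yes] AND [not a Class-D Lot (§4.12)? no] AND [Chargeable Consignment (§4.10)? yes] → not satisfied.
§4.13 — Class-F Goods: [the goods fall within a tariff-suspension heading? no] AND [the goods are intended for re-export? no] → not satisfied.
§4.1 — Designated Declaration: [the goods are for the importer's own use? no] OR [the declaration was not lodged electronically? yes] → satisfied.
§4.6 — Approved Entry: the goods are subject to anti-dumping measures? yes; not a Class-F Goods (§4.13)? yes; not a Designated Declaration (§4.1)? no — 2 of 3 hold (need ≥2) → satisfied.
§4.4 — Tier V Clearance: [not a Designated Entry (§4.9)? yes] AND [not a Listed Goods (§4.7)? yes] AND [Approved Entry (§4.6)? yes] → satisfied.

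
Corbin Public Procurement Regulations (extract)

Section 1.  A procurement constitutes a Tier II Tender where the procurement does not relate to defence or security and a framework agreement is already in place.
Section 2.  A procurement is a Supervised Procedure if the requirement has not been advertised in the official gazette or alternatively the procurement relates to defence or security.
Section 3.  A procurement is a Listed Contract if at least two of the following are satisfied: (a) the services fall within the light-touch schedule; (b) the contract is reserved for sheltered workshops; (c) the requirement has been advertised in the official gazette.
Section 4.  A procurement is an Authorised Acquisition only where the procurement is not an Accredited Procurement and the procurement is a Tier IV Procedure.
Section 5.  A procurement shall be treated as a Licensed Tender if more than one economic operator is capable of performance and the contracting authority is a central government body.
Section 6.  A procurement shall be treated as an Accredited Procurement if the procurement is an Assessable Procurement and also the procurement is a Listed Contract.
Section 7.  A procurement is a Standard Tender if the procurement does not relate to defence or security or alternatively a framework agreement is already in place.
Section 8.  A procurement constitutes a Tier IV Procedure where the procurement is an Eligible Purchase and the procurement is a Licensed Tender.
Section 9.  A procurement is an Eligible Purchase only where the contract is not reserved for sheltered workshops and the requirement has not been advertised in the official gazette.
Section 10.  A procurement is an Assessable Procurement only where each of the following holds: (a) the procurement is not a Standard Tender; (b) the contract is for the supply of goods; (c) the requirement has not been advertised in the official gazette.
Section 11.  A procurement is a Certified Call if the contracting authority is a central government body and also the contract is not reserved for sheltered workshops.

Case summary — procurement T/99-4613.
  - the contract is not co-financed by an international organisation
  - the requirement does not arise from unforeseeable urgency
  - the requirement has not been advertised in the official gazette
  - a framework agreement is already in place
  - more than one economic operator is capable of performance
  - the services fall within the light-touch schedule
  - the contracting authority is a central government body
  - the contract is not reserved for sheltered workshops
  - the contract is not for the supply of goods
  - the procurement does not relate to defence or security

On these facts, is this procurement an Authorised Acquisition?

section 7 — Standard Tender: [the procurement does not relate to defence or security? yes] OR [a framework agreement is already in place? yes] → satisfied.
section 10 — Assessable Procurement: [not a Standard Tender (section 7)? no] AND [the contract is for the supply of goods? no] AND [the requirement has not been advertised in the official gazette? yes] → not satisfied.
section 3 — Listed Contract: the services fall within the light-touch schedule? yes; the contract is reserved for sheltered workshops? no; the requirement has been advertised in the official gazette? no — 1 of 3 hold (need ≥2) → not satisfied.
section 6 — Accredited Procurement: [Assessable Procurement (section 10)? no] AND [Listed Contract (section 3)? no] → not satisfied.
section 9 — Eligible Purchase: [the contract is not reserved for sheltered workshops? yes] AND [the requirement has not been advertised in the official gazette? yes] → satisfied.
section 5 — Licensed Tender: [more than one economic operator is capable of performance? yes] AND [the contracting authority is a central government body? yes] → satisfied.
section 8 — Tier IV Procedure: [Eligible Purchase (section 9)? yes] AND [Licensed Tender (section 5)? yes] → satisfied.
section 4 — Authorised Acquisition: [not an Accredited Procurement (section 6)? yes] AND [Tier IV Procedure (section 8)? yes] → satisfied.

Yes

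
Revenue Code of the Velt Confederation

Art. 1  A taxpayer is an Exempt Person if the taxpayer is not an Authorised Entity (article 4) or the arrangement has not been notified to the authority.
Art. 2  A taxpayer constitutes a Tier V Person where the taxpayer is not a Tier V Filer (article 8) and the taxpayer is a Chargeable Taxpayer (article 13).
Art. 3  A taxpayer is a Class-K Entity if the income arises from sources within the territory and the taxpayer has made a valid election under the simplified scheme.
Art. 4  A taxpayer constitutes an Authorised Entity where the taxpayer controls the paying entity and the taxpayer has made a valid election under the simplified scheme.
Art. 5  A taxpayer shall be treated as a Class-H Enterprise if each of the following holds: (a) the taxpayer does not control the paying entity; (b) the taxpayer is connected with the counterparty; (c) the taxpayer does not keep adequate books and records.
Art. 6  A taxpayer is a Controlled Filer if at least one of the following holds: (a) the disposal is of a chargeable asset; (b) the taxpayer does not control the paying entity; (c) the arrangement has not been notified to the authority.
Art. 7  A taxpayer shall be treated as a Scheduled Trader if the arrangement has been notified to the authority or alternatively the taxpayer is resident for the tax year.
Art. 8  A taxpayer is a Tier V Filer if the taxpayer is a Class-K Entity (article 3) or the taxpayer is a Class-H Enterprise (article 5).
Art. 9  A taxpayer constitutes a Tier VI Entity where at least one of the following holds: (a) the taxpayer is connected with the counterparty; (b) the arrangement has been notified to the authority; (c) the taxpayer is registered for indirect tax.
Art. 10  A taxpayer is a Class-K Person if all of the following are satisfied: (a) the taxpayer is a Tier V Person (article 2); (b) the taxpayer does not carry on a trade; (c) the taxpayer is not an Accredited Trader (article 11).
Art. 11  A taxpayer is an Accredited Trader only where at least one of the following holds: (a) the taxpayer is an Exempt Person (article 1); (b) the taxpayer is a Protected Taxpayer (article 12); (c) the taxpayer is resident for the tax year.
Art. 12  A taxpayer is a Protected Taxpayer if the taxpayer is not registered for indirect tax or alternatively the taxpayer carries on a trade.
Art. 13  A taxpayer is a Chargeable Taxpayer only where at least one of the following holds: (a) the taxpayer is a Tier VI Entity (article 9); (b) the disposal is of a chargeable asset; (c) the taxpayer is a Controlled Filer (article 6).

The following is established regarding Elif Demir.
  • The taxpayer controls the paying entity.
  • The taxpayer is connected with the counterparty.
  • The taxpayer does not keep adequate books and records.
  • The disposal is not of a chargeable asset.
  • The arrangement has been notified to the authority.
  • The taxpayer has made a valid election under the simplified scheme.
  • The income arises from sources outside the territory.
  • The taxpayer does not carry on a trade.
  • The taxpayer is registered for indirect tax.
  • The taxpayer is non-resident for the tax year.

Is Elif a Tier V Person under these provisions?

Yes

Under article 3: the income arises from sources within the territory? no; and the taxpayer has made a valid election under the simplified scheme? yes. So the taxpayer is not a Class-K Entity.
Under article 5: the taxpayer does not control the paying entity? no; and the taxpayer is connected with the counterparty? yes; and the taxpayer does not keep adequate books and records? yes. So the taxpayer is not a Class-H Enterprise.
Under article 8: Class-K Entity (article 3)? no; or Class-H Enterprise (article 5)? no. So the taxpayer is not a Tier V Filer.
Under article 9: the taxpayer is connected with the counterparty? yes; or the arrangement has been notified to the authority? yes; or the taxpayer is registered for indirect tax? yes. So the taxpayer is a Tier VI Entity.
Under article 6: the disposal is of a chargeable asset? no; or the taxpayer does not control the paying entity? no; or the arrangement has not been notified to the authority? no. So the taxpayer is not a Controlled Filer.
Under article 13: Tier VI Entity (article 9)? yes; or the disposal is of a chargeable asset? no; or Controlled Filer (article 6)? no. So the taxpayer is a Chargeable Taxpayer.
Under article 2: not a Tier V Filer (article 8)? yes; and Chargeable Taxpayer (article 13)? yes. So the taxpayer is a Tier V Person.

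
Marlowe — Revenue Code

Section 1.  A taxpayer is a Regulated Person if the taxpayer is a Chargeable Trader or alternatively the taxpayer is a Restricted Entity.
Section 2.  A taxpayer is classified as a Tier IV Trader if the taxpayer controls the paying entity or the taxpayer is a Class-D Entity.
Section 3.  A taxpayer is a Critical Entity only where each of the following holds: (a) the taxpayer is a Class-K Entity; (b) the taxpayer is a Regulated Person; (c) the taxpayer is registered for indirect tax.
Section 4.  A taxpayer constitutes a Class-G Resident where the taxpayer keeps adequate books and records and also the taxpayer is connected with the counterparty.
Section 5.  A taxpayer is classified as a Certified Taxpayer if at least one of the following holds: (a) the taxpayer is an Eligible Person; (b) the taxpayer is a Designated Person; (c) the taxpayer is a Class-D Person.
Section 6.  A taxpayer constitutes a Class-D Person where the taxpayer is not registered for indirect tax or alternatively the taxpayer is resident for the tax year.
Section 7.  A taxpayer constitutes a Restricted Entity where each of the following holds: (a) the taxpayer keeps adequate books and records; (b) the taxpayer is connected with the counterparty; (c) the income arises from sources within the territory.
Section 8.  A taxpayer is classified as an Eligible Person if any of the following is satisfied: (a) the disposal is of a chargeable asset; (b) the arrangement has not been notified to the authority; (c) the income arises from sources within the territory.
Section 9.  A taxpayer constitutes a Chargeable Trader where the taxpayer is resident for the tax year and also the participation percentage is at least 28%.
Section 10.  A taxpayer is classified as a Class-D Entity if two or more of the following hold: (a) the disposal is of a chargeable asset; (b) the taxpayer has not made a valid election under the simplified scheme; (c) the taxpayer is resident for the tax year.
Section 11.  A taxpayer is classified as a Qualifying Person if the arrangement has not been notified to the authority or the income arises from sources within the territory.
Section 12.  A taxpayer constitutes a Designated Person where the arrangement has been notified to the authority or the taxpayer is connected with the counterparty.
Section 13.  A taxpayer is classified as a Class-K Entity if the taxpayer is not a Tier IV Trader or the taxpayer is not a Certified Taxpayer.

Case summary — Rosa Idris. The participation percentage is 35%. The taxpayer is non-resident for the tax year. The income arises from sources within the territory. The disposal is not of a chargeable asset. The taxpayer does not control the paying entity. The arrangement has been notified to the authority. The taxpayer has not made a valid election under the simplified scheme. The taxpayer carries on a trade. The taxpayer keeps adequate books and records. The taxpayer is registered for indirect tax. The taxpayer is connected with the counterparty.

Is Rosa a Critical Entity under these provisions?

section 10 — Class-D Entity: the disposal is of a chargeable asset? no; the taxpayer has not made a valid election under the simplified scheme? yes; the taxpayer is resident for the tax year? no — 1 of 3 hold (need ≥2) → not satisfied.
section 2 — Tier IV Trader: [the taxpayer controls the paying entity? no] OR [Class-D Entity (section 10)? no] → not satisfied.
section 8 — Eligible Person: [the disposal is of a chargeable asset? no] OR [the arrangement has not been notified to the authority? no] OR [the income arises from sources within the territory? yes] → satisfied.
section 12 — Designated Person: [the arrangement has been notified to the authority? yes] OR [the taxpayer is connected with the counterparty? yes] → satisfied.
section 6 — Class-D Person: [the taxpayer is not registered for indirect tax? no] OR [the taxpayer is resident for the tax year? no] → not satisfied.
section 5 — Certified Taxpayer: [Eligible Person (section 8)? yes] OR [Designated Person (section 12)? yes] OR [Class-D Person (section 6)? no] → satisfied.
section 13 — Class-K Entity: [not a Tier IV Trader (section 2)? yes] OR [not a Certified Taxpayer (section 5)? no] → satisfied.
section 9 — Chargeable Trader: [the taxpayer is resident for the tax year? no] AND [participation percentage: 35% ≥ 28%? yes] → not satisfied.
section 7 — Restricted Entity: [the taxpayer keeps adequate books and records? yes] AND [the taxpayer is connected with the counterparty? yes] AND [the income arises from sources within the territory? yes] → satisfied.
section 1 — Regulated Person: [Chargeable Trader (section 9)? no] OR [Restricted Entity (section 7)? yes] → satisfied.
section 3 — Critical Entity: [Class-K Entity (section 13)? yes] AND [Regulated Person (section 1)? yes] AND [the taxpayer is registered for indirect tax? yes] → satisfied.

Yes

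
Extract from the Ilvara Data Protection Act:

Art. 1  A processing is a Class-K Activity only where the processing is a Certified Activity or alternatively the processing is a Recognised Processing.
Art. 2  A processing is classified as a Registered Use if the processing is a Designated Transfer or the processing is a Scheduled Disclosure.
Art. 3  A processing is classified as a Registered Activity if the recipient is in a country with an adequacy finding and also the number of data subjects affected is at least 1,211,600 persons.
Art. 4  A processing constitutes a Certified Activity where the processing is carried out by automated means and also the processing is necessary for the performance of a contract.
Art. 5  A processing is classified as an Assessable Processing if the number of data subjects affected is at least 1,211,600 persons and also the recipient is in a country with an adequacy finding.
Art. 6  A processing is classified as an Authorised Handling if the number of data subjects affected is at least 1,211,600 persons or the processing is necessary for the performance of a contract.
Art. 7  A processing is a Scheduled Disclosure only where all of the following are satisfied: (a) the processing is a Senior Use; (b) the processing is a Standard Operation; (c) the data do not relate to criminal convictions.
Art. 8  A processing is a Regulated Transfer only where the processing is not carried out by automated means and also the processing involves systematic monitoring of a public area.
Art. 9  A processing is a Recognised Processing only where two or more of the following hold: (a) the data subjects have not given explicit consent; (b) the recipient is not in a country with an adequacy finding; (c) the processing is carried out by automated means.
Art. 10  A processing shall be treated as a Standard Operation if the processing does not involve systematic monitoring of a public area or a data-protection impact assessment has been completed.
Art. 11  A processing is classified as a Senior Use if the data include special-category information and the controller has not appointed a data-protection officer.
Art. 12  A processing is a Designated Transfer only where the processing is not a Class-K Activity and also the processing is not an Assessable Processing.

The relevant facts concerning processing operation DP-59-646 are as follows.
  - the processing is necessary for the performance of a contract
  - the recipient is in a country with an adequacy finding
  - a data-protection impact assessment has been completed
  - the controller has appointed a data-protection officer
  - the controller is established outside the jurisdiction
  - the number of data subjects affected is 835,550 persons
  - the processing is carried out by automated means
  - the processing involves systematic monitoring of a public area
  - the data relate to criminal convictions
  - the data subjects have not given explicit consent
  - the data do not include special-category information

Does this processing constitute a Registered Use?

No

article 4 — Certified Activity: [the processing is carried out by automated means? yes] AND [the processing is necessary for the performance of a contract? yes] → satisfied.
article 9 — Recognised Processing: the data subjects have not given explicit consent? yes; the recipient is not in a country with an adequacy finding? no; the processing is carried out by automated means? yes — 2 of 3 hold (need ≥2) → satisfied.
article 1 — Class-K Activity: [Certified Activity (article 4)? yes] OR [Recognised Processing (article 9)? yes] → satisfied.
article 5 — Assessable Processing: [number of data subjects affected: 835,550 persons ≥ 1,211,600 persons? no] AND [the recipient is in a country with an adequacy finding? yes] → not satisfied.
article 12 — Designated Transfer: [not a Class-K Activity (article 1)? no] AND [not an Assessable Processing (article 5)? yes] → not satisfied.
article 11 — Senior Use: [the data include special-category information? no] AND [the controller has not appointed a data-protection officer? no] → not satisfied.
article 10 — Standard Operation: [the processing does not involve systematic monitoring of a public area? no] OR [a data-protection impact assessment has been completed? yes] → satisfied.
article 7 — Scheduled Disclosure: [Senior Use (article 11)? no] AND [Standard Operation (article 10)? yes] AND [the data do not relate to criminal convictions? no] → not satisfied.
article 2 — Registered Use: [Designated Transfer (article 12)? no] OR [Scheduled Disclosure (article 7)? no] → not satisfied.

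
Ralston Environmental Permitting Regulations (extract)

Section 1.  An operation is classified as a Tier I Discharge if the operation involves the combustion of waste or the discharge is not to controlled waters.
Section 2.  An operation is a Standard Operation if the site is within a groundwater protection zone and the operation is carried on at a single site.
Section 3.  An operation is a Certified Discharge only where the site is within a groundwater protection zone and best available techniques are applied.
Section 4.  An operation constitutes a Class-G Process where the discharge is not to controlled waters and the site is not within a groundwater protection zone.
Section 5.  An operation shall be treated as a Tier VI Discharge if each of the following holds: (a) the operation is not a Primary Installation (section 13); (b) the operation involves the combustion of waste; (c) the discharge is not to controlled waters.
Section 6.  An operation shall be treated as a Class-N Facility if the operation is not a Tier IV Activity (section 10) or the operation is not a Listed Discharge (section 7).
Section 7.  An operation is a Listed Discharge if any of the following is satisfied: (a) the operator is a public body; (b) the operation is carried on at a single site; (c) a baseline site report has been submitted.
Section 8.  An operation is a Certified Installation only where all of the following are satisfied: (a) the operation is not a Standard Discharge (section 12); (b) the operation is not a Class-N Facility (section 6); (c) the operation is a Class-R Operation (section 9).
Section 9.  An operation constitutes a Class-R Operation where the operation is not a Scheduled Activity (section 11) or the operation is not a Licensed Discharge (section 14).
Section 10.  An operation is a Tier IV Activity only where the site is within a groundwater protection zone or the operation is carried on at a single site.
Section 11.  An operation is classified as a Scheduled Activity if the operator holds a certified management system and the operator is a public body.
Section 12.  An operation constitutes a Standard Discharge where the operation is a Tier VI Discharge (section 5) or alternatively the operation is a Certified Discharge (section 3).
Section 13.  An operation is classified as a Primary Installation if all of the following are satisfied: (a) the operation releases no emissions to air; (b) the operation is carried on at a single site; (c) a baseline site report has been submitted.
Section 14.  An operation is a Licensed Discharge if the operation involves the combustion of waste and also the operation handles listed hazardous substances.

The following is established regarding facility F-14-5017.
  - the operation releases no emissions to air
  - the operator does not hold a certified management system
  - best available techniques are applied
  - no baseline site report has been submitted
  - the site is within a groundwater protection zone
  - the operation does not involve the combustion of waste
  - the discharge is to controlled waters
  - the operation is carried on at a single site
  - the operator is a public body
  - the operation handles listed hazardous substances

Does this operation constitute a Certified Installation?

No

section 13 — Primary Installation: [the operation releases no emissions to air? yes] AND [the operation is carried on at a single site? yes] AND [a baseline site report has been submitted? no] → not satisfied.
section 5 — Tier VI Discharge: [not a Primary Installation (section 13)? yes] AND [the operation involves the combustion of waste? no] AND [the discharge is not to controlled waters? no] → not satisfied.
section 3 — Certified Discharge: [the site is within a groundwater protection zone? yes] AND [best available techniques are applied? yes] → satisfied.
section 12 — Standard Discharge: [Tier VI Discharge (section 5)? no] OR [Certified Discharge (section 3)? yes] → satisfied.
section 10 — Tier IV Activity: [the site is within a groundwater protection zone? yes] OR [the operation is carried on at a single site? yes] → satisfied.
section 7 — Listed Discharge: [the operator is a public body? yes] OR [the operation is carried on at a single site? yes] OR [a baseline site report has been submitted? no] → satisfied.
section 6 — Class-N Facility: [not a Tier IV Activity (section 10)? no] OR [not a Listed Discharge (section 7)? no] → not satisfied.
section 11 — Scheduled Activity: [the operator holds a certified management system? no] AND [the operator is a public body? yes] → not satisfied.
section 14 — Licensed Discharge: [the operation involves the combustion of waste? no] AND [the operation handles listed hazardous substances? yes] → not satisfied.
section 9 — Class-R Operation: [not a Scheduled Activity (section 11)? yes] OR [not a Licensed Discharge (section 14)? yes] → satisfied.
section 8 — Certified Installation: [not a Standard Discharge (section 12)? no] AND [not a Class-N Facility (section 6)? yes] AND [Class-R Operation (section 9)? yes] → not satisfied.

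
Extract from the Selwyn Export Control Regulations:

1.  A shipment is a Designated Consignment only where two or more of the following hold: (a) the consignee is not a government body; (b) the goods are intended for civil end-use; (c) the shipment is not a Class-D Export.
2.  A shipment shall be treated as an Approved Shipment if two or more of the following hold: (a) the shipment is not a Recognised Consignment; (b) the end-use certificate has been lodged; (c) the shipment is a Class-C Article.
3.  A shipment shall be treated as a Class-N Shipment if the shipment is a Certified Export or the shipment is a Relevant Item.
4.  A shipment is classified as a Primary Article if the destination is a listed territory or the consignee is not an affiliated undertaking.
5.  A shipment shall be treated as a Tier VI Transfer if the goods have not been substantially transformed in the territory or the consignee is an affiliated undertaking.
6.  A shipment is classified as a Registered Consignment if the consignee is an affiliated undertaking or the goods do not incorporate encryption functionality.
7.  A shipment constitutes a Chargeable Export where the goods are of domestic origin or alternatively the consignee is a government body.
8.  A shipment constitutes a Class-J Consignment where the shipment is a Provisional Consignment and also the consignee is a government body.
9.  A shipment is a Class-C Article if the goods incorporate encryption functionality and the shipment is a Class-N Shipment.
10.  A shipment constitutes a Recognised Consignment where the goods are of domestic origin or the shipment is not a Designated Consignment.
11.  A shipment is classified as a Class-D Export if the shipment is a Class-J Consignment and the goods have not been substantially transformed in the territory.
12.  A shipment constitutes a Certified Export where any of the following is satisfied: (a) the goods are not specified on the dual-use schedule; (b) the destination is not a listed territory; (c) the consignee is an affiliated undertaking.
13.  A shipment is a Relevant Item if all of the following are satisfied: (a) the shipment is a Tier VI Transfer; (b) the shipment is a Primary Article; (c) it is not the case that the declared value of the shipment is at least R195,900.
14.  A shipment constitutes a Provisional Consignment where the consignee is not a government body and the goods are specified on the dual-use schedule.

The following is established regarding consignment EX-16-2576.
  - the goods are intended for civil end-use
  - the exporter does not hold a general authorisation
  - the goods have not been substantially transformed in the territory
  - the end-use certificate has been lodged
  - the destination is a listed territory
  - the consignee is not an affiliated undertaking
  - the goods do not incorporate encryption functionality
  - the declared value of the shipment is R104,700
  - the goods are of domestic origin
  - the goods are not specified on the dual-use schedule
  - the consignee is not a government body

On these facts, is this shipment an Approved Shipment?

No

Under paragraph 14: the consignee is not a government body? yes; and the goods are specified on the dual-use schedule? no. So the shipment is not a Provisional Consignment.
Under paragraph 8: Provisional Consignment (paragraph 14)? no; and the consignee is a government body? no. So the shipment is not a Class-J Consignment.
Under paragraph 11: Class-J Consignment (paragraph 8)? no; and the goods have not been substantially transformed in the territory? yes. So the shipment is not a Class-D Export.
Under paragraph 1: the consignee is not a government body? yes; the goods are intended for civil end-use? yes; not a Class-D Export (paragraph 11)? yes — 3 of 3 hold (need ≥2) → satisfied.
Under paragraph 10: the goods are of domestic origin? yes; or not a Designated Consignment (paragraph 1)? no. So the shipment is a Recognised Consignment.
Under paragraph 12: the goods are not specified on the dual-use schedule? yes; or the destination is not a listed territory? no; or the consignee is an affiliated undertaking? no. So the shipment is a Certified Export.
Under paragraph 5: the goods have not been substantially transformed in the territory? yes; or the consignee is an affiliated undertaking? no. So the shipment is a Tier VI Transfer.
Under paragraph 4: the destination is a listed territory? yes; or the consignee is not an affiliated undertaking? yes. So the shipment is a Primary Article.
Under paragraph 13: Tier VI Transfer (paragraph 5)? yes; and Primary Article (paragraph 4)? yes; and declared value of the shipment: R104,700 ≥ R195,900? no, so negated condition yes. So the shipment is a Relevant Item.
Under paragraph 3: Certified Export (paragraph 12)? yes; or Relevant Item (paragraph 13)? yes. So the shipment is a Class-N Shipment.
Under paragraph 9: the goods incorporate encryption functionality? no; and Class-N Shipment (paragraph 3)? yes. So the shipment is not a Class-C Article.
Under paragraph 2: not a Recognised Consignment (paragraph 10)? no; the end-use certificate has been lodged? yes; Class-C Article (paragraph 9)? no — 1 of 3 hold (need ≥2) → not satisfied.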